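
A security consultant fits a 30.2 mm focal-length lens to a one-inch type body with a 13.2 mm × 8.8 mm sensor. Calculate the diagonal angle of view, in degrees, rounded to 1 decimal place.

Sensor diagonal = √(13.2² + 8.8²) = √251.6800 ≈ 15.8644 mm.
Angle of view α = 2·arctan(d/2f) with d = 15.8644 mm and f = 30.2 mm.
d/2f = 0.26266; arctan(0.26266) ≈ 14.7167°, so α ≈ 29.4333°.

29.4°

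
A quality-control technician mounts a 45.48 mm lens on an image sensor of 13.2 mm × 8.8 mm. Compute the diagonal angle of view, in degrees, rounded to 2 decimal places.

Sensor diagonal = √(13.2² + 8.8²) = √251.6800 ≈ 15.8644 mm.
Angle of view α = 2·arctan(d/2f) with d = 15.8644 mm and f = 45.48 mm.
d/2f = 0.17441; arctan(0.17441) ≈ 9.8935°, so α ≈ 19.7870°.

19.79°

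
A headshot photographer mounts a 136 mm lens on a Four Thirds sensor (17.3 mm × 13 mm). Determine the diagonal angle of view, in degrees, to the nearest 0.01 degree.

Sensor diagonal = √(17.3² + 13²) = √468.2900 ≈ 21.6400 mm.
Angle of view α = 2·arctan(d/2f) with d = 21.6400 mm and f = 136 mm.
d/2f = 0.07956; arctan(0.07956) ≈ 4.5488°, so α ≈ 9.0976°.

9.10°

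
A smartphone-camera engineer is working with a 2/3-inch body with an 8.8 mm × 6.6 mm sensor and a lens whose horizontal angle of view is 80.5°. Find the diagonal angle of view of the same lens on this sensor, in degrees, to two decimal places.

From the horizontal AOV: f = 8.8 / (2·tan(40.25°)) = 8.8 / 1.69312 ≈ 5.1975 mm.
Sensor diagonal = √(8.8² + 6.6²) = √121.0000 ≈ 11.0000 mm.
Diagonal AOV = 2·arctan(11.0000 / (2 × 5.1975)) = 2·arctan(1.05820) ≈ 93.2396°.

93.24°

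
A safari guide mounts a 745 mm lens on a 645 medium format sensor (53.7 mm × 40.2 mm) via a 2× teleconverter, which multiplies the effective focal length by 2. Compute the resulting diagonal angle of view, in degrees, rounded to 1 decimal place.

Effective focal length f = 745 × 2 = 1490 mm.
Sensor diagonal = √(53.7² + 40.2²) = √4499.7300 ≈ 67.0800 mm.
α = 2·arctan(67.080 / (2 × 1490)) = 2·arctan(0.02251) ≈ 2.5790°.

2.6°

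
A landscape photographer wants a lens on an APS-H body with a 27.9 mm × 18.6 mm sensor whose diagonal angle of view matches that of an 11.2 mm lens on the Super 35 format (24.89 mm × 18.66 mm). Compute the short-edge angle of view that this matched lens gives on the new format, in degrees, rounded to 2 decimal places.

75.22°

Sensor diagonal = √(24.89² + 18.66²) = √967.7077 ≈ 31.1080 mm.
Sensor diagonal = √(27.9² + 18.6²) = √1124.3700 ≈ 33.5316 mm.
Equal diagonal AOV ⇒ f₂ = f₁ · 33.5316/31.1080 = 11.2 × 1.07791 ≈ 12.0726 mm.
Short-edge AOV on the new format = 2·arctan(18.6 / (2 × 12.0726)) = 2·arctan(0.77034) ≈ 75.2170°.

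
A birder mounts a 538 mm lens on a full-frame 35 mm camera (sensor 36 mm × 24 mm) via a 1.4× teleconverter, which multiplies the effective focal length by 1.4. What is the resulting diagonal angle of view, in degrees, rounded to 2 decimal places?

3.29°

Effective focal length f = 538 × 1.4 = 753.2 mm.
Sensor diagonal = √(36² + 24²) = √1872.0000 ≈ 43.2666 mm.
α = 2·arctan(43.267 / (2 × 753.2)) = 2·arctan(0.02872) ≈ 3.2904°.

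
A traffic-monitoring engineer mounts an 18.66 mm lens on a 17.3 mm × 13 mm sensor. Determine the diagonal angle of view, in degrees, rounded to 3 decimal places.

60.215°

Sensor diagonal = √(17.3² + 13²) = √468.2900 ≈ 21.6400 mm.
Angle of view α = 2·arctan(d/2f) with d = 21.6400 mm and f = 18.66 mm.
d/2f = 0.57985; arctan(0.57985) ≈ 30.1073°, so α ≈ 60.2146°.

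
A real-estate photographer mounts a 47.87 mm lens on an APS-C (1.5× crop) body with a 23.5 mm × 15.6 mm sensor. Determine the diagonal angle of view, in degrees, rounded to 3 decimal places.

Sensor diagonal = √(23.5² + 15.6²) = √795.6100 ≈ 28.2066 mm.
Angle of view α = 2·arctan(d/2f) with d = 28.2066 mm and f = 47.87 mm.
d/2f = 0.29462; arctan(0.29462) ≈ 16.4158°, so α ≈ 32.8317°.

32.832°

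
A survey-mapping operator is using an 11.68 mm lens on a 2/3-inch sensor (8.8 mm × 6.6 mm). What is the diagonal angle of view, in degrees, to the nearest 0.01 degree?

50.43°

Sensor diagonal = √(8.8² + 6.6²) = √121.0000 ≈ 11.0000 mm.
Angle of view α = 2·arctan(d/2f) with d = 11.0000 mm and f = 11.68 mm.
d/2f = 0.47089; arctan(0.47089) ≈ 25.2153°, so α ≈ 50.4306°.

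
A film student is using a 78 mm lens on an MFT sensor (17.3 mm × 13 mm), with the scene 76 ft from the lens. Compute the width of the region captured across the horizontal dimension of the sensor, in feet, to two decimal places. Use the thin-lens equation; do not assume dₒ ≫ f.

16.80 ft

dₒ: 76 ft × 304.8 mm/ft = 23164.80 mm.
Similar triangles through the lens centre give W/dₒ = w/dᵢ; with 1/f = 1/dₒ + 1/dᵢ this gives W = w·(dₒ − f)/f.
W = 17.3 mm × (23164.8 − 78) / 78 = 17.3 × 295.9846 ≈ 5120.534 mm = 5120.534/304.8 ft = 16.7997 ft.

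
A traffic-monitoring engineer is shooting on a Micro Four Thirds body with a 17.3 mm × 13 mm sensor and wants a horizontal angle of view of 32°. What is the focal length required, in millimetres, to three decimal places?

From α = 2·arctan(w/2f) we get f = w / (2·tan(α/2)).
With w = 17.3 mm and α/2 = 16°, tan(α/2) ≈ 0.28675, so f ≈ 17.3 / 0.57349 ≈ 30.1661 mm.

30.166 mm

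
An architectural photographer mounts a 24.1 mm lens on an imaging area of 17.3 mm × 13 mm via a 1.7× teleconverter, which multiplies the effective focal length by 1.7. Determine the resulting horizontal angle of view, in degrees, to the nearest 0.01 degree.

Effective focal length f = 24.1 × 1.7 = 40.97 mm.
α = 2·arctan(17.3 / (2 × 40.97)) = 2·arctan(0.21113) ≈ 23.8436°.

23.84°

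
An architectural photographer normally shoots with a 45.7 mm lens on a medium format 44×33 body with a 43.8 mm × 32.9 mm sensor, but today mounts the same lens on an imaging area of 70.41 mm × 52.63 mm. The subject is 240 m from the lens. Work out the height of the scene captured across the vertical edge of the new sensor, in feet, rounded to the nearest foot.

907 ft

The focal length stays 45.7 mm; the relevant sensor dimension is now h = 52.63 mm. Object distance dₒ = 240 m = 240000 mm.
Thin-lens field height W = h·(dₒ − f)/f = 52.63 × (240000 − 45.7)/45.7 ≈ 276341.243 mm = 276341.243/304.8 ft = 906.631 ft.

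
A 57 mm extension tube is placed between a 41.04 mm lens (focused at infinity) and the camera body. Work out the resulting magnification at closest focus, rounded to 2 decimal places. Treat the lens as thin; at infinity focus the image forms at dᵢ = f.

1.39×

The tube moves the image plane from f to f + e, so dᵢ = 41.04 + 57 = 98.04 mm. Focus is achieved when 1/f = 1/dₒ + 1/dᵢ, giving dₒ = 1/(1/f − 1/(f+e)).
Magnification m = dᵢ/dₒ = (f+e)·(1/f − 1/(f+e)) = e/f = 57/41.04 ≈ 1.3889.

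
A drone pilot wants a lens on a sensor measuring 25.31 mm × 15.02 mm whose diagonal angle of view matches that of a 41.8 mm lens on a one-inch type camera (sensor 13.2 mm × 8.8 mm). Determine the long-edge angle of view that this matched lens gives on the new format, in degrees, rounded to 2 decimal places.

18.54°

Sensor diagonal = √(13.2² + 8.8²) = √251.6800 ≈ 15.8644 mm.
Sensor diagonal = √(25.31² + 15.02²) = √866.1965 ≈ 29.4312 mm.
Equal diagonal AOV ⇒ f₂ = f₁ · 29.4312/15.8644 = 41.8 × 1.85517 ≈ 77.5461 mm.
Long-edge AOV on the new format = 2·arctan(25.31 / (2 × 77.5461)) = 2·arctan(0.16319) ≈ 18.5372°.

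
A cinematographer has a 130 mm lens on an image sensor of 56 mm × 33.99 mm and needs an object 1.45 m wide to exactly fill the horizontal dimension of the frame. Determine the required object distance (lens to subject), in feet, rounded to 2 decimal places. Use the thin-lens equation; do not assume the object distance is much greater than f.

W: 1.45 m = 1450 mm.
Magnification m = w/W = dᵢ/dₒ; combined with 1/f = 1/dₒ + 1/dᵢ this gives dₒ = f·(1 + W/w).
dₒ = 130 mm × (1 + 1450/56) = 130 × 26.8929 ≈ 3496.071 mm = 3496.071/304.8 ft = 11.4701 ft.

11.47 ft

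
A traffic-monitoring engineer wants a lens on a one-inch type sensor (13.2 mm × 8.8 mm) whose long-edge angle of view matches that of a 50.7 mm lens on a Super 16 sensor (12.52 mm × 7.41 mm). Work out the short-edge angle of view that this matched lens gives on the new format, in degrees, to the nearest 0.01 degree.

9.41°

Equal long-edge AOV ⇒ f₂ = f₁ · 13.2/12.52 = 50.7 × 1.05431 ≈ 53.4537 mm.
Short-edge AOV on the new format = 2·arctan(8.8 / (2 × 53.4537)) = 2·arctan(0.08231) ≈ 9.4113°.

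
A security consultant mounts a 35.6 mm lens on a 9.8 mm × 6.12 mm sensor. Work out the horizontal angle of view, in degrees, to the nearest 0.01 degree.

15.67°

Angle of view α = 2·arctan(w/2f) with w = 9.8 mm and f = 35.6 mm.
w/2f = 0.13764; arctan(0.13764) ≈ 7.8370°, so α ≈ 15.6739°.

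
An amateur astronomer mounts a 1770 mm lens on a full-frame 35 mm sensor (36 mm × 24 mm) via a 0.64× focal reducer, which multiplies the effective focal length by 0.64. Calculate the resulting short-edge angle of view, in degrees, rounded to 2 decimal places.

Effective focal length f = 1770 × 0.64 = 1132.8 mm.
α = 2·arctan(24 / (2 × 1132.8)) = 2·arctan(0.01059) ≈ 1.2138°.

1.21°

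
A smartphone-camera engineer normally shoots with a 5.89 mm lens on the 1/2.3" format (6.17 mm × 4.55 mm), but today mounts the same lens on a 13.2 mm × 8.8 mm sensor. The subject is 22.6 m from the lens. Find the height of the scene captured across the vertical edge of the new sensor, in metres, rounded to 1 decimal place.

The focal length stays 5.89 mm; the relevant sensor dimension is now h = 8.8 mm. Object distance dₒ = 22.6 m = 22600 mm.
Thin-lens field height W = h·(dₒ − f)/f = 8.8 × (22600 − 5.89)/5.89 ≈ 33756.905 mm = 33.7569 m.

33.8 m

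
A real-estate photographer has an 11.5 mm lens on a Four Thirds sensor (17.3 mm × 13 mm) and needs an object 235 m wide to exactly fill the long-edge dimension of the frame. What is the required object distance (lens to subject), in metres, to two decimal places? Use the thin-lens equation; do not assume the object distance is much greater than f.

W: 235 m = 235000 mm.
Magnification m = w/W = dᵢ/dₒ; combined with 1/f = 1/dₒ + 1/dᵢ this gives dₒ = f·(1 + W/w).
dₒ = 11.5 mm × (1 + 235000/17.3) = 11.5 × 13584.8150 ≈ 156225.373 mm = 156.225 m.

156.23 m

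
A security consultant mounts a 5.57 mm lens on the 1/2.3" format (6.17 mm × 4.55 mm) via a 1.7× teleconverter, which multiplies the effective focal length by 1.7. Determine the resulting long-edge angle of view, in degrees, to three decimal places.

36.091°

Effective focal length f = 5.57 × 1.7 = 9.469 mm.
α = 2·arctan(6.17 / (2 × 9.469)) = 2·arctan(0.32580) ≈ 36.0912°.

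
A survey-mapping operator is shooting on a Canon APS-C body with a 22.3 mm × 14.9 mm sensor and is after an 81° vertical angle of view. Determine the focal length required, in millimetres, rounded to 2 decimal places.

From α = 2·arctan(h/2f) we get f = h / (2·tan(α/2)).
With h = 14.9 mm and α/2 = 40.5°, tan(α/2) ≈ 0.85408, so f ≈ 14.9 / 1.70816 ≈ 8.7228 mm.

8.72 mm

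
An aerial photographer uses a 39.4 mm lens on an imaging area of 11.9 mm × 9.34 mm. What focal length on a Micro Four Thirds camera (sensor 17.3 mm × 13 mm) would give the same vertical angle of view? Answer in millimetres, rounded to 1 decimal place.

54.8 mm

Equal angle of view means equal height/f ratio, so f₂ = f₁ · (height₂/height₁) = 39.4 × 13/9.34.
f₂ = 39.4 × 1.39186 ≈ 54.839 mm.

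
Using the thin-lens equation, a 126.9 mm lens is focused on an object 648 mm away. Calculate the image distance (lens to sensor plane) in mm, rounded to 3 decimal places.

157.803 mm

1/dᵢ = 1/f − 1/dₒ = 1/126.9 − 1/648 = 0.0063370 mm⁻¹.
dᵢ = 1/0.0063370 ≈ 157.8031 mm.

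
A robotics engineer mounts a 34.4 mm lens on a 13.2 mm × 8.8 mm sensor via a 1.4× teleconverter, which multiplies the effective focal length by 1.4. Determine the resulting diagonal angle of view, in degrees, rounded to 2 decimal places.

Effective focal length f = 34.4 × 1.4 = 48.16 mm.
Sensor diagonal = √(13.2² + 8.8²) = √251.6800 ≈ 15.8644 mm.
α = 2·arctan(15.864 / (2 × 48.16)) = 2·arctan(0.16471) ≈ 18.7059°.

18.71°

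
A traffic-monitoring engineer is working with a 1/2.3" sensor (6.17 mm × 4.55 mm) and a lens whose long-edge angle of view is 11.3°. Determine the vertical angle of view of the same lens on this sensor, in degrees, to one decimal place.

From the long-edge AOV: f = 6.17 / (2·tan(5.65°)) = 6.17 / 0.19786 ≈ 31.1830 mm.
Vertical AOV = 2·arctan(4.55 / (2 × 31.1830)) = 2·arctan(0.07296) ≈ 8.3454°.

8.3°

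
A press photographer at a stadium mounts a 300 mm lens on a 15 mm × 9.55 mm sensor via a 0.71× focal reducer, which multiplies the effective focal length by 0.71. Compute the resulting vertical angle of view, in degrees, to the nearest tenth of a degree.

2.6°

Effective focal length f = 300 × 0.71 = 213 mm.
α = 2·arctan(9.55 / (2 × 213)) = 2·arctan(0.02242) ≈ 2.5685°.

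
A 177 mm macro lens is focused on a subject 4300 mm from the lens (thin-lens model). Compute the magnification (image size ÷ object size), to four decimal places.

Thin lens: 1/f = 1/dₒ + 1/dᵢ → 1/dᵢ = 1/177 − 1/4300 = 0.0054172 mm⁻¹, so dᵢ ≈ 184.5986 mm.
Magnification m = dᵢ/dₒ = 184.5986/4300 ≈ 0.04293.

0.0429×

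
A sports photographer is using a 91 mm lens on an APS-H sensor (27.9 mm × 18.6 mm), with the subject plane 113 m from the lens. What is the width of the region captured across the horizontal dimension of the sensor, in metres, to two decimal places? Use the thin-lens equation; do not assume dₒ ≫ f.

34.62 m

dₒ: 113 m = 113000 mm.
Similar triangles through the lens centre give W/dₒ = w/dᵢ; with 1/f = 1/dₒ + 1/dᵢ this gives W = w·(dₒ − f)/f.
W = 27.9 mm × (113000 − 91) / 91 = 27.9 × 1240.7582 ≈ 34617.155 mm = 34.6172 m.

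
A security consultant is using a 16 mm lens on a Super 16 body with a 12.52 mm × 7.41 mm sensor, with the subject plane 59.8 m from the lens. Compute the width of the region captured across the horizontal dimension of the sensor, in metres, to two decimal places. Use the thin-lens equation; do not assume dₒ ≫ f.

dₒ: 59.8 m = 59800 mm.
Similar triangles through the lens centre give W/dₒ = w/dᵢ; with 1/f = 1/dₒ + 1/dᵢ this gives W = w·(dₒ − f)/f.
W = 12.52 mm × (59800 − 16) / 16 = 12.52 × 3736.5000 ≈ 46780.980 mm = 46.781 m.

46.78 m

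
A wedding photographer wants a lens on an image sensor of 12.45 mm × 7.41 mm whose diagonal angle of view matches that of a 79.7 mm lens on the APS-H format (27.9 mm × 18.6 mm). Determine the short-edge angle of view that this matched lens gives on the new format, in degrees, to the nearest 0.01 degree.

12.28°

Sensor diagonal = √(27.9² + 18.6²) = √1124.3700 ≈ 33.5316 mm.
Sensor diagonal = √(12.45² + 7.41²) = √209.9106 ≈ 14.4883 mm.
Equal diagonal AOV ⇒ f₂ = f₁ · 14.4883/33.5316 = 79.7 × 0.43208 ≈ 34.4366 mm.
Short-edge AOV on the new format = 2·arctan(7.41 / (2 × 34.4366)) = 2·arctan(0.10759) ≈ 12.2815°.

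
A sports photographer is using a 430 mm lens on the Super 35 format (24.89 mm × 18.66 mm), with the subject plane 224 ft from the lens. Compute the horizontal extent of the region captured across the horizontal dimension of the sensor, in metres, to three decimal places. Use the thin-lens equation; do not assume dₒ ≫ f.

3.927 m

dₒ: 224 ft × 304.8 mm/ft = 68275.20 mm.
Similar triangles through the lens centre give W/dₒ = w/dᵢ; with 1/f = 1/dₒ + 1/dᵢ this gives W = w·(dₒ − f)/f.
W = 24.89 mm × (68275.2 − 430) / 430 = 24.89 × 157.7795 ≈ 3927.132 mm = 3.92713 m.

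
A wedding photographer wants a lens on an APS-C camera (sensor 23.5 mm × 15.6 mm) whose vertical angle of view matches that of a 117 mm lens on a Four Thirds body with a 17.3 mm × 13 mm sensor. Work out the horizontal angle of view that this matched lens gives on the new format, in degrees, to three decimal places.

Equal vertical AOV ⇒ f₂ = f₁ · 15.6/13 = 117 × 1.20000 ≈ 140.4000 mm.
Horizontal AOV on the new format = 2·arctan(23.5 / (2 × 140.4000)) = 2·arctan(0.08369) ≈ 9.5678°.

9.568°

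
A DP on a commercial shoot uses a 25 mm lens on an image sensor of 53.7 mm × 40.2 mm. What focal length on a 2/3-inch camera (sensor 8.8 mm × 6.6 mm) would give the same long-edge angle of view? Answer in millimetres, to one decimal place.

Equal angle of view means equal width/f ratio, so f₂ = f₁ · (width₂/width₁) = 25 × 8.8/53.7.
f₂ = 25 × 0.16387 ≈ 4.097 mm.

4.1 mm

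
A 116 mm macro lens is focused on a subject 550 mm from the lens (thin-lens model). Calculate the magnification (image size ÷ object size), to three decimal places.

Thin lens: 1/f = 1/dₒ + 1/dᵢ → 1/dᵢ = 1/116 − 1/550 = 0.0068025 mm⁻¹, so dᵢ ≈ 147.0046 mm.
Magnification m = dᵢ/dₒ = 147.0046/550 ≈ 0.26728.

0.267×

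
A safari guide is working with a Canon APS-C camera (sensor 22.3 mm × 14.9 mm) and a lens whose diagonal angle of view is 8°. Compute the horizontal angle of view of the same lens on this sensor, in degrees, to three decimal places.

6.655°

Sensor diagonal = √(22.3² + 14.9²) = √719.3000 ≈ 26.8198 mm.
From the diagonal AOV: f = 26.8198 / (2·tan(4°)) = 26.8198 / 0.13985 ≈ 191.7703 mm.
Horizontal AOV = 2·arctan(22.3 / (2 × 191.7703)) = 2·arctan(0.05814) ≈ 6.6551°.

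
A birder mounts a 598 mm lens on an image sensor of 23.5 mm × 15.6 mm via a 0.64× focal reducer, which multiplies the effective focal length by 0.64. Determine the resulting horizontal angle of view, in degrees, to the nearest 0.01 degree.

3.52°

Effective focal length f = 598 × 0.64 = 382.72 mm.
α = 2·arctan(23.5 / (2 × 382.72)) = 2·arctan(0.03070) ≈ 3.5170°.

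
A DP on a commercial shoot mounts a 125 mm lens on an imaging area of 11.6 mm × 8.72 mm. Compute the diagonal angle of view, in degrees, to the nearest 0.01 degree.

Sensor diagonal = √(11.6² + 8.72²) = √210.5984 ≈ 14.5120 mm.
Angle of view α = 2·arctan(d/2f) with d = 14.5120 mm and f = 125 mm.
d/2f = 0.05805; arctan(0.05805) ≈ 3.3222°, so α ≈ 6.6444°.

6.64°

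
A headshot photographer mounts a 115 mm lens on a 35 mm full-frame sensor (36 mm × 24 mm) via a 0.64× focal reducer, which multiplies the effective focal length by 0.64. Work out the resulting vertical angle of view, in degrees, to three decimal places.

18.520°

Effective focal length f = 115 × 0.64 = 73.6 mm.
α = 2·arctan(24 / (2 × 73.6)) = 2·arctan(0.16304) ≈ 18.5204°.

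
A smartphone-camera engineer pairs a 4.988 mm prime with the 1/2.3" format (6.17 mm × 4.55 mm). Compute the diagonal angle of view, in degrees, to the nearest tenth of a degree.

Sensor diagonal = √(6.17² + 4.55²) = √58.7714 ≈ 7.6663 mm.
Angle of view α = 2·arctan(d/2f) with d = 7.6663 mm and f = 4.988 mm.
d/2f = 0.76847; arctan(0.76847) ≈ 37.5412°, so α ≈ 75.0824°.

75.1°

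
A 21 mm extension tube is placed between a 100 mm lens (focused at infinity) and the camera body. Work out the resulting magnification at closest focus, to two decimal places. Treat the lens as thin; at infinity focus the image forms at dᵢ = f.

0.21×

The tube moves the image plane from f to f + e, so dᵢ = 100 + 21 = 121 mm. Focus is achieved when 1/f = 1/dₒ + 1/dᵢ, giving dₒ = 1/(1/f − 1/(f+e)).
Magnification m = dᵢ/dₒ = (f+e)·(1/f − 1/(f+e)) = e/f = 21/100 ≈ 0.2100.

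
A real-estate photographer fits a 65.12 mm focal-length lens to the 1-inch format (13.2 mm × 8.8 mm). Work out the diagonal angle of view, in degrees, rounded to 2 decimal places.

13.89°

Sensor diagonal = √(13.2² + 8.8²) = √251.6800 ≈ 15.8644 mm.
Angle of view α = 2·arctan(d/2f) with d = 15.8644 mm and f = 65.12 mm.
d/2f = 0.12181; arctan(0.12181) ≈ 6.9449°, so α ≈ 13.8899°.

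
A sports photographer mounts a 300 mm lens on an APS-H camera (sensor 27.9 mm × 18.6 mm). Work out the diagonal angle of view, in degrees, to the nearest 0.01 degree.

6.40°

Sensor diagonal = √(27.9² + 18.6²) = √1124.3700 ≈ 33.5316 mm.
Angle of view α = 2·arctan(d/2f) with d = 33.5316 mm and f = 300 mm.
d/2f = 0.05589; arctan(0.05589) ≈ 3.1987°, so α ≈ 6.3974°.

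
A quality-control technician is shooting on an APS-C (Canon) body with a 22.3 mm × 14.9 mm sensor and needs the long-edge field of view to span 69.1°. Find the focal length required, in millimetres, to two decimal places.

16.19 mm

From α = 2·arctan(w/2f) we get f = w / (2·tan(α/2)).
With w = 22.3 mm and α/2 = 34.55°, tan(α/2) ≈ 0.68857, so f ≈ 22.3 / 1.37713 ≈ 16.1931 mm.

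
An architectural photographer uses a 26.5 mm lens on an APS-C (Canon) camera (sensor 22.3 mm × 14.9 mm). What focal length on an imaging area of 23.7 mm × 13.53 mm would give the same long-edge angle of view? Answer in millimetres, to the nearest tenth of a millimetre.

28.2 mm

Equal angle of view means equal width/f ratio, so f₂ = f₁ · (width₂/width₁) = 26.5 × 23.7/22.3.
f₂ = 26.5 × 1.06278 ≈ 28.164 mm.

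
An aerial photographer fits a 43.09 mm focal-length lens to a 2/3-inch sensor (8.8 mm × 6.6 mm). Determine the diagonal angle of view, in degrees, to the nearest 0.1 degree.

Sensor diagonal = √(8.8² + 6.6²) = √121.0000 ≈ 11.0000 mm.
Angle of view α = 2·arctan(d/2f) with d = 11.0000 mm and f = 43.09 mm.
d/2f = 0.12764; arctan(0.12764) ≈ 7.2739°, so α ≈ 14.5478°.

14.5°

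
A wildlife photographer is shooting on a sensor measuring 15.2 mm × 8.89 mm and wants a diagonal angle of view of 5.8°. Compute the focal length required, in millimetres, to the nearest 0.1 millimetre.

173.8 mm

Sensor diagonal = √(15.2² + 8.89²) = √310.0721 ≈ 17.6089 mm.
From α = 2·arctan(d/2f) we get f = d / (2·tan(α/2)).
With d = 17.6089 mm and α/2 = 2.9°, tan(α/2) ≈ 0.05066, so f ≈ 17.6089 / 0.10132 ≈ 173.8021 mm.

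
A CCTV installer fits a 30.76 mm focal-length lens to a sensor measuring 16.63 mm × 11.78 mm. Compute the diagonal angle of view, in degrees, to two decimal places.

Sensor diagonal = √(16.63² + 11.78²) = √415.3253 ≈ 20.3795 mm.
Angle of view α = 2·arctan(d/2f) with d = 20.3795 mm and f = 30.76 mm.
d/2f = 0.33127; arctan(0.33127) ≈ 18.3283°, so α ≈ 36.6566°.

36.66°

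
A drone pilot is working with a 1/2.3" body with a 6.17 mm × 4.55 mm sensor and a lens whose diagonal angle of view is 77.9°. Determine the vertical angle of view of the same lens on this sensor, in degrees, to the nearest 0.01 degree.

Sensor diagonal = √(6.17² + 4.55²) = √58.7714 ≈ 7.6663 mm.
From the diagonal AOV: f = 7.6663 / (2·tan(38.95°)) = 7.6663 / 1.61668 ≈ 4.7420 mm.
Vertical AOV = 2·arctan(4.55 / (2 × 4.7420)) = 2·arctan(0.47976) ≈ 51.2595°.

51.26°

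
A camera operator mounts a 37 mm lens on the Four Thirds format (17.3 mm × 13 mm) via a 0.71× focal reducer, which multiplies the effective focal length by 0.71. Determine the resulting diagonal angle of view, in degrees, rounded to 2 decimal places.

44.77°

Effective focal length f = 37 × 0.71 = 26.27 mm.
Sensor diagonal = √(17.3² + 13²) = √468.2900 ≈ 21.6400 mm.
α = 2·arctan(21.640 / (2 × 26.27)) = 2·arctan(0.41188) ≈ 44.7713°.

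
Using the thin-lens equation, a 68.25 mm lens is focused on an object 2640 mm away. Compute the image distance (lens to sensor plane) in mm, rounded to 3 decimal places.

1/dᵢ = 1/f − 1/dₒ = 1/68.25 − 1/2640 = 0.0142732 mm⁻¹.
dᵢ = 1/0.0142732 ≈ 70.0612 mm.

70.061 mm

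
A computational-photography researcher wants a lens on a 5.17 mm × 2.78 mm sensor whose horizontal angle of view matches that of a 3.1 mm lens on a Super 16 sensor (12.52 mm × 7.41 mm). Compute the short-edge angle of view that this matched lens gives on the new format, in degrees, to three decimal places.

94.713°

Equal horizontal AOV ⇒ f₂ = f₁ · 5.17/12.52 = 3.1 × 0.41294 ≈ 1.2801 mm.
Short-edge AOV on the new format = 2·arctan(2.78 / (2 × 1.2801)) = 2·arctan(1.08584) ≈ 94.7133°.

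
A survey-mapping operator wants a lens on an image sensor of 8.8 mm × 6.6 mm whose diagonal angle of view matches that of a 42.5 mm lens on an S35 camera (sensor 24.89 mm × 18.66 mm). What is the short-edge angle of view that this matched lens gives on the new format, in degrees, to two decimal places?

24.77°

Sensor diagonal = √(24.89² + 18.66²) = √967.7077 ≈ 31.1080 mm.
Sensor diagonal = √(8.8² + 6.6²) = √121.0000 ≈ 11.0000 mm.
Equal diagonal AOV ⇒ f₂ = f₁ · 11.0000/31.1080 = 42.5 × 0.35361 ≈ 15.0283 mm.
Short-edge AOV on the new format = 2·arctan(6.6 / (2 × 15.0283)) = 2·arctan(0.21959) ≈ 24.7696°.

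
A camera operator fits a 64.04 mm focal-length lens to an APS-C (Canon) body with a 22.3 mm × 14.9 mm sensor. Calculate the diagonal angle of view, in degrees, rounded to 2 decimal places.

Sensor diagonal = √(22.3² + 14.9²) = √719.3000 ≈ 26.8198 mm.
Angle of view α = 2·arctan(d/2f) with d = 26.8198 mm and f = 64.04 mm.
d/2f = 0.20940; arctan(0.20940) ≈ 11.8268°, so α ≈ 23.6535°.

23.65°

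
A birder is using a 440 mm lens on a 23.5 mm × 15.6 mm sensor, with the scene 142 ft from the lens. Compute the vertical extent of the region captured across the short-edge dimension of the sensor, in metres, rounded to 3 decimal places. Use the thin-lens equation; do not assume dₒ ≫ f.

1.519 m

dₒ: 142 ft × 304.8 mm/ft = 43281.60 mm.
Similar triangles through the lens centre give W/dₒ = h/dᵢ; with 1/f = 1/dₒ + 1/dᵢ this gives W = h·(dₒ − f)/f.
W = 15.6 mm × (43281.6 − 440) / 440 = 15.6 × 97.3673 ≈ 1518.929 mm = 1.51893 m.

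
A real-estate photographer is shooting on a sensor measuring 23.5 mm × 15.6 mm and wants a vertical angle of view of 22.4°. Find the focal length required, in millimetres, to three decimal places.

39.393 mm

From α = 2·arctan(h/2f) we get f = h / (2·tan(α/2)).
With h = 15.6 mm and α/2 = 11.2°, tan(α/2) ≈ 0.19801, so f ≈ 15.6 / 0.39601 ≈ 39.3929 mm.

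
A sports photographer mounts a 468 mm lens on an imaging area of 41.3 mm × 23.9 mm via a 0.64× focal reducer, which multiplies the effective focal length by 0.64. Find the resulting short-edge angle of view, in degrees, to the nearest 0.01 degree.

Effective focal length f = 468 × 0.64 = 299.52 mm.
α = 2·arctan(23.9 / (2 × 299.52)) = 2·arctan(0.03990) ≈ 4.5695°.

4.57°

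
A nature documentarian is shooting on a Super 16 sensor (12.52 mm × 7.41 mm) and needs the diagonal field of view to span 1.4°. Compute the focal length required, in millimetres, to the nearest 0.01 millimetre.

595.38 mm

Sensor diagonal = √(12.52² + 7.41²) = √211.6585 ≈ 14.5485 mm.
From α = 2·arctan(d/2f) we get f = d / (2·tan(α/2)).
With d = 14.5485 mm and α/2 = 0.7°, tan(α/2) ≈ 0.01222, so f ≈ 14.5485 / 0.02444 ≈ 595.3753 mm.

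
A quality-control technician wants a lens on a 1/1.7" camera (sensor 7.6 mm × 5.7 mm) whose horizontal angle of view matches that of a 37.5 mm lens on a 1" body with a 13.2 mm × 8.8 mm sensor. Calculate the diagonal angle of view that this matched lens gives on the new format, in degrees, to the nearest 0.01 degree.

Equal horizontal AOV ⇒ f₂ = f₁ · 7.6/13.2 = 37.5 × 0.57576 ≈ 21.5909 mm.
Sensor diagonal = √(7.6² + 5.7²) = √90.2500 ≈ 9.5000 mm.
Diagonal AOV on the new format = 2·arctan(9.5000 / (2 × 21.5909)) = 2·arctan(0.22000) ≈ 24.8148°.

24.81°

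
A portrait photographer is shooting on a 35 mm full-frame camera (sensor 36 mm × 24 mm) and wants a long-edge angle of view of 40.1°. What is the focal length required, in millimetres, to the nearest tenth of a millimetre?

From α = 2·arctan(w/2f) we get f = w / (2·tan(α/2)).
With w = 36 mm and α/2 = 20.05°, tan(α/2) ≈ 0.36496, so f ≈ 36 / 0.72992 ≈ 49.3206 mm.

49.3 mm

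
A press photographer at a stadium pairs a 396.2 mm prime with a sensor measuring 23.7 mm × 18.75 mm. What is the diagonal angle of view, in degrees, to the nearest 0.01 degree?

4.37°

Sensor diagonal = √(23.7² + 18.75²) = √913.2525 ≈ 30.2201 mm.
Angle of view α = 2·arctan(d/2f) with d = 30.2201 mm and f = 396.2 mm.
d/2f = 0.03814; arctan(0.03814) ≈ 2.1841°, so α ≈ 4.3681°.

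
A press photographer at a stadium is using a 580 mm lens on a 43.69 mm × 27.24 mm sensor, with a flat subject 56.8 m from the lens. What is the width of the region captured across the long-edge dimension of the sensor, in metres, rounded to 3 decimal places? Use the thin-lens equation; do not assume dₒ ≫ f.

dₒ: 56.8 m = 56800 mm.
Similar triangles through the lens centre give W/dₒ = w/dᵢ; with 1/f = 1/dₒ + 1/dᵢ this gives W = w·(dₒ − f)/f.
W = 43.69 mm × (56800 − 580) / 580 = 43.69 × 96.9310 ≈ 4234.917 mm = 4.23492 m.

4.235 m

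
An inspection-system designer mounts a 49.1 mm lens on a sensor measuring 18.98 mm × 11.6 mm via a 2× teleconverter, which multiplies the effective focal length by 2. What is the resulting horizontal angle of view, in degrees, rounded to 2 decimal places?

Effective focal length f = 49.1 × 2 = 98.2 mm.
α = 2·arctan(18.98 / (2 × 98.2)) = 2·arctan(0.09664) ≈ 11.0398°.

11.04°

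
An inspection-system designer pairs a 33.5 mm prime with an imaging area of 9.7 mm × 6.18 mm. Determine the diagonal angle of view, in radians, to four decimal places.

0.3400 rad

Sensor diagonal = √(9.7² + 6.18²) = √132.2824 ≈ 11.5014 mm.
Angle of view α = 2·arctan(d/2f) with d = 11.5014 mm and f = 33.5 mm.
d/2f = 0.17166; arctan(0.17166) ≈ 0.1700 rad, so α ≈ 0.3400 rad.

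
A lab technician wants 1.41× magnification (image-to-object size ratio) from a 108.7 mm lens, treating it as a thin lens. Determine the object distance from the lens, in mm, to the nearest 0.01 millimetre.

185.79 mm

With m = dᵢ/dₒ and 1/f = 1/dₒ + 1/dᵢ, substituting dᵢ = m·dₒ gives 1/f = (1 + 1/m)/dₒ, hence dₒ = f·(1 + 1/m).
dₒ = 108.7 × (1 + 1/1.41) = 108.7 × 1.70922 ≈ 185.792 mm.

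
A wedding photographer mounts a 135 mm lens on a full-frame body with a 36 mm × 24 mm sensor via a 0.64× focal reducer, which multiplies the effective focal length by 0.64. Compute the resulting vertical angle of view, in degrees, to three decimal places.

Effective focal length f = 135 × 0.64 = 86.4 mm.
α = 2·arctan(24 / (2 × 86.4)) = 2·arctan(0.13889) ≈ 15.8143°.

15.814°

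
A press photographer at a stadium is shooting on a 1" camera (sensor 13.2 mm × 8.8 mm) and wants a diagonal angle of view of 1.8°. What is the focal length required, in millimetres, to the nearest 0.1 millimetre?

504.9 mm

Sensor diagonal = √(13.2² + 8.8²) = √251.6800 ≈ 15.8644 mm.
From α = 2·arctan(d/2f) we get f = d / (2·tan(α/2)).
With d = 15.8644 mm and α/2 = 0.9°, tan(α/2) ≈ 0.01571, so f ≈ 15.8644 / 0.03142 ≈ 504.9388 mm.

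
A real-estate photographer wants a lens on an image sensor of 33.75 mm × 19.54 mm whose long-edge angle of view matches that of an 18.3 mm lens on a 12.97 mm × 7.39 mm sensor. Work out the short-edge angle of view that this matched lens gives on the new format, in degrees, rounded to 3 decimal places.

23.189°

Equal long-edge AOV ⇒ f₂ = f₁ · 33.75/12.97 = 18.3 × 2.60216 ≈ 47.6195 mm.
Short-edge AOV on the new format = 2·arctan(19.54 / (2 × 47.6195)) = 2·arctan(0.20517) ≈ 23.1887°.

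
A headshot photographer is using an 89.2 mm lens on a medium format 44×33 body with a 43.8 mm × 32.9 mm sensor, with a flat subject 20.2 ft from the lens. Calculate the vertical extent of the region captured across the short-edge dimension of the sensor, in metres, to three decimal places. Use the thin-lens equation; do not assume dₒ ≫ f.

dₒ: 20.2 ft × 304.8 mm/ft = 6156.96 mm.
Similar triangles through the lens centre give W/dₒ = h/dᵢ; with 1/f = 1/dₒ + 1/dᵢ this gives W = h·(dₒ − f)/f.
W = 32.9 mm × (6156.96 − 89.2) / 89.2 = 32.9 × 68.0242 ≈ 2237.997 mm = 2.238 m.

2.238 m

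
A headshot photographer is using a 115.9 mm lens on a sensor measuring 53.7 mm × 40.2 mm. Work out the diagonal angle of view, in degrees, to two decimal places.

Sensor diagonal = √(53.7² + 40.2²) = √4499.7300 ≈ 67.0800 mm.
Angle of view α = 2·arctan(d/2f) with d = 67.0800 mm and f = 115.9 mm.
d/2f = 0.28939; arctan(0.28939) ≈ 16.1398°, so α ≈ 32.2796°.

32.28°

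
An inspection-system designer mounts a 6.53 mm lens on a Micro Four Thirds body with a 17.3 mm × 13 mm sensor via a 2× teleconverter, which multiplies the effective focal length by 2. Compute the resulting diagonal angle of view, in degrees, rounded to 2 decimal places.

79.28°

Effective focal length f = 6.53 × 2 = 13.06 mm.
Sensor diagonal = √(17.3² + 13²) = √468.2900 ≈ 21.6400 mm.
α = 2·arctan(21.640 / (2 × 13.06)) = 2·arctan(0.82848) ≈ 79.2824°.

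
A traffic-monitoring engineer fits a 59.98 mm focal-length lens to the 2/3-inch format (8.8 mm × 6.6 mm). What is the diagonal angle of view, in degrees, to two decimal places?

10.48°

Sensor diagonal = √(8.8² + 6.6²) = √121.0000 ≈ 11.0000 mm.
Angle of view α = 2·arctan(d/2f) with d = 11.0000 mm and f = 59.98 mm.
d/2f = 0.09170; arctan(0.09170) ≈ 5.2392°, so α ≈ 10.4784°.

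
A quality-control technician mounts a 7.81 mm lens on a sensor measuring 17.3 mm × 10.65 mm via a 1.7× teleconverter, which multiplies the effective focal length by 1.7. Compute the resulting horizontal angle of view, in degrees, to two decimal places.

Effective focal length f = 7.81 × 1.7 = 13.277 mm.
α = 2·arctan(17.3 / (2 × 13.277)) = 2·arctan(0.65150) ≈ 66.1687°.

66.17°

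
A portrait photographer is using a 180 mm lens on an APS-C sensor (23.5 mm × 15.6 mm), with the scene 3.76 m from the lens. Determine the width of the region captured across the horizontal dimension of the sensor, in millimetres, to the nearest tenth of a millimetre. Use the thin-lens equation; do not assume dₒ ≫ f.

dₒ: 3.76 m = 3760 mm.
Similar triangles through the lens centre give W/dₒ = w/dᵢ; with 1/f = 1/dₒ + 1/dᵢ this gives W = w·(dₒ − f)/f.
W = 23.5 mm × (3760 − 180) / 180 = 23.5 × 19.8889 ≈ 467.389 mm.

467.4 mm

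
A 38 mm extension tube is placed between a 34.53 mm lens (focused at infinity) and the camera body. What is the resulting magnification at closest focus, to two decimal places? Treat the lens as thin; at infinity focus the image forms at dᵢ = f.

The tube moves the image plane from f to f + e, so dᵢ = 34.53 + 38 = 72.53 mm. Focus is achieved when 1/f = 1/dₒ + 1/dᵢ, giving dₒ = 1/(1/f − 1/(f+e)).
Magnification m = dᵢ/dₒ = (f+e)·(1/f − 1/(f+e)) = e/f = 38/34.53 ≈ 1.1005.

1.10×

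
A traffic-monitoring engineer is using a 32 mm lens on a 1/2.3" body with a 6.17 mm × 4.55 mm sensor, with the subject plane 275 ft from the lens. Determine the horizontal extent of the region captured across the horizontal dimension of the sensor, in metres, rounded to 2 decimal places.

16.16 m

dₒ: 275 ft × 304.8 mm/ft = 83820.00 mm.
Similar triangles through the lens centre give W/dₒ = w/dᵢ; with 1/f = 1/dₒ + 1/dᵢ this gives W = w·(dₒ − f)/f.
W = 6.17 mm × (83820 − 32) / 32 = 6.17 × 2618.3749 ≈ 16155.373 mm = 16.1554 m.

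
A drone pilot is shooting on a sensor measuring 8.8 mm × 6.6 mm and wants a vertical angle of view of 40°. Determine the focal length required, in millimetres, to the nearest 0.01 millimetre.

9.07 mm

From α = 2·arctan(h/2f) we get f = h / (2·tan(α/2)).
With h = 6.6 mm and α/2 = 20°, tan(α/2) ≈ 0.36397, so f ≈ 6.6 / 0.72794 ≈ 9.0667 mm.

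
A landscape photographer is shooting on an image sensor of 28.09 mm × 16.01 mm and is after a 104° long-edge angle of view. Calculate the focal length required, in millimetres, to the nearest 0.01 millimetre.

From α = 2·arctan(w/2f) we get f = w / (2·tan(α/2)).
With w = 28.09 mm and α/2 = 52°, tan(α/2) ≈ 1.27994, so f ≈ 28.09 / 2.55988 ≈ 10.9732 mm.

10.97 mm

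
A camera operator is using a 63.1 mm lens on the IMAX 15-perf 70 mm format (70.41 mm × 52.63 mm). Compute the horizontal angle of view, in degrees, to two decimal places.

58.32°

Angle of view α = 2·arctan(w/2f) with w = 70.41 mm and f = 63.1 mm.
w/2f = 0.55792; arctan(0.55792) ≈ 29.1582°, so α ≈ 58.3164°.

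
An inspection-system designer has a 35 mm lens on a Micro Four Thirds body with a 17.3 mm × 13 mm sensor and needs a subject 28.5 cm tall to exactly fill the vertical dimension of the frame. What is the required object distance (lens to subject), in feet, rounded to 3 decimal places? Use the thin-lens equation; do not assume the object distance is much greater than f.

2.632 ft

W: 28.5 cm = 285 mm.
Magnification m = h/W = dᵢ/dₒ; combined with 1/f = 1/dₒ + 1/dᵢ this gives dₒ = f·(1 + W/h).
dₒ = 35 mm × (1 + 285/13) = 35 × 22.9231 ≈ 802.308 mm = 802.308/304.8 ft = 2.63224 ft.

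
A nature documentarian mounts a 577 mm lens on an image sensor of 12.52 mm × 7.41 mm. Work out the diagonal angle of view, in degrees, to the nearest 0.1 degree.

Sensor diagonal = √(12.52² + 7.41²) = √211.6585 ≈ 14.5485 mm.
Angle of view α = 2·arctan(d/2f) with d = 14.5485 mm and f = 577 mm.
d/2f = 0.01261; arctan(0.01261) ≈ 0.7223°, so α ≈ 1.4446°.

1.4°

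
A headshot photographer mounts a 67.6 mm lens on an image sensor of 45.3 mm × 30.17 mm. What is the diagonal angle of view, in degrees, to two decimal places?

43.86°

Sensor diagonal = √(45.3² + 30.17²) = √2962.3189 ≈ 54.4272 mm.
Angle of view α = 2·arctan(d/2f) with d = 54.4272 mm and f = 67.6 mm.
d/2f = 0.40257; arctan(0.40257) ≈ 21.9281°, so α ≈ 43.8563°.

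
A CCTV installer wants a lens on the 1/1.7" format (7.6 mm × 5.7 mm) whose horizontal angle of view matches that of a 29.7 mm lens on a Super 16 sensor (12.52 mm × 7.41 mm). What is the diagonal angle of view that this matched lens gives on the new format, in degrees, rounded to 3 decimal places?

29.520°

Equal horizontal AOV ⇒ f₂ = f₁ · 7.6/12.52 = 29.7 × 0.60703 ≈ 18.0288 mm.
Sensor diagonal = √(7.6² + 5.7²) = √90.2500 ≈ 9.5000 mm.
Diagonal AOV on the new format = 2·arctan(9.5000 / (2 × 18.0288)) = 2·arctan(0.26347) ≈ 29.5204°.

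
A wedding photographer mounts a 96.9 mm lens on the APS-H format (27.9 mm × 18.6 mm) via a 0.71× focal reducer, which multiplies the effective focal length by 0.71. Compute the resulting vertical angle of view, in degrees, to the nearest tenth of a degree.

Effective focal length f = 96.9 × 0.71 = 68.799 mm.
α = 2·arctan(18.6 / (2 × 68.799)) = 2·arctan(0.13518) ≈ 15.3967°.

15.4°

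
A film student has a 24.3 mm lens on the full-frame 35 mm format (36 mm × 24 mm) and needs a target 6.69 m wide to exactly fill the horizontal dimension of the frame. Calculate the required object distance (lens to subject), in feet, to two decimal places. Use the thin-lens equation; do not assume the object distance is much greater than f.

W: 6.69 m = 6690 mm.
Magnification m = w/W = dᵢ/dₒ; combined with 1/f = 1/dₒ + 1/dᵢ this gives dₒ = f·(1 + W/w).
dₒ = 24.3 mm × (1 + 6690/36) = 24.3 × 186.8333 ≈ 4540.050 mm = 4540.050/304.8 ft = 14.8952 ft.

14.90 ft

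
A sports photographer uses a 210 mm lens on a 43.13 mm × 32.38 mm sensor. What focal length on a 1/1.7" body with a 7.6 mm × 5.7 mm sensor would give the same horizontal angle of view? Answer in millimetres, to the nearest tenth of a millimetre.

37.0 mm

Equal angle of view means equal width/f ratio, so f₂ = f₁ · (width₂/width₁) = 210 × 7.6/43.13.
f₂ = 210 × 0.17621 ≈ 37.004 mm.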